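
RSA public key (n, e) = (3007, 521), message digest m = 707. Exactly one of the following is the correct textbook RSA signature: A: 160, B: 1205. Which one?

Candidate A: 160^521 mod 3007 = 707
  → matches m = 707
Candidate B: 1205^521 mod 3007 = 2693

A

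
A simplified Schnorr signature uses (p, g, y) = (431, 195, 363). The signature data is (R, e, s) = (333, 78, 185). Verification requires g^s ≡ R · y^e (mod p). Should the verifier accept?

g^s mod p:
Squares mod 431: 195^1≡195, 195^2≡97, 195^4≡358, 195^8≡157, 195^16≡82, 195^32≡259, 195^64≡276, 195^128≡320
185 = 128 + 32 + 16 + 8 + 1, so 195^185 ≡ 320·259·82·157·195 ≡ 404 (mod 431)
R · y^e mod p:
Squares mod 431: 363^1≡363, 363^2≡314, 363^4≡328, 363^8≡265, 363^16≡403, 363^32≡353, 363^64≡50
78 = 64 + 8 + 4 + 2, so 363^78 ≡ 50·265·328·314 ≡ 163 (mod 431)
333·163 = 54279 ≡ 404 (mod 431)
404 ≡ 404 (mod 431); signature holds.

accept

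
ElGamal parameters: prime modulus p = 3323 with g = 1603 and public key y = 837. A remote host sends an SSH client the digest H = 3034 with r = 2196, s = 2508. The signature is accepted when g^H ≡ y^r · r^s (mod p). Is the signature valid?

Left side g^H mod p:
1603^3034 mod 3323 = 691
Right side y^r · r^s mod p:
837^2196 mod 3323 = 1166
2196^2508 mod 3323 = 1417
1166·1417 = 1652222 ≡ 691 (mod 3323)
691 ≡ 691 (mod 3323), so the signature is genuine.

valid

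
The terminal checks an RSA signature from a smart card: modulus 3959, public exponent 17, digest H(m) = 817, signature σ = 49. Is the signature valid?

invalid

σ^2 ≡ 49^2 = 2401
σ^4 ≡ 2401^2 = 5764801 ≡ 497
σ^8 ≡ 497^2 = 247009 ≡ 1551
σ^16 ≡ 1551^2 = 2405601 ≡ 2488
17 = 16 + 1, so σ^17 ≡ 2488·49 ≡ 3142 (mod 3959)
σ^17 mod 3959 = 3142, but H(m) = 817.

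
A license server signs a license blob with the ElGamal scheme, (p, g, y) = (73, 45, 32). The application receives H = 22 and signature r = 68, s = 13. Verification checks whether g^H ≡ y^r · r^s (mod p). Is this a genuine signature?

Left side g^H mod p:
45^2 = 2025 ≡ 54
45^4 ≡ 54^2 = 2916 ≡ 69
45^8 ≡ 69^2 = 4761 ≡ 16
45^16 ≡ 16^2 = 256 ≡ 37
22 = 16 + 4 + 2, so 45^22 ≡ 37·69·54 ≡ 38 (mod 73)
Right side y^r · r^s mod p:
32^2 = 1024 ≡ 2
32^4 ≡ 2^2 = 4
32^8 ≡ 4^2 = 16
32^16 ≡ 16^2 = 256 ≡ 37
32^32 ≡ 37^2 = 1369 ≡ 55
32^64 ≡ 55^2 = 3025 ≡ 32
68 = 64 + 4, so 32^68 ≡ 32·4 ≡ 55 (mod 73)
68^2 = 4624 ≡ 25
68^4 ≡ 25^2 = 625 ≡ 41
68^8 ≡ 41^2 = 1681 ≡ 2
13 = 8 + 4 + 1, so 68^13 ≡ 2·41·68 ≡ 28 (mod 73)
55·28 = 1540 ≡ 7 (mod 73)
38 ≠ 7, so verification fails.

forged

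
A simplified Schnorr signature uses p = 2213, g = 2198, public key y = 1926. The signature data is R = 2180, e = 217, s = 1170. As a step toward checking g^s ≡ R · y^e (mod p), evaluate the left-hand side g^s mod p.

934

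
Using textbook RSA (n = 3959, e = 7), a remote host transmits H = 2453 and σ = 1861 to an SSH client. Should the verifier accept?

accept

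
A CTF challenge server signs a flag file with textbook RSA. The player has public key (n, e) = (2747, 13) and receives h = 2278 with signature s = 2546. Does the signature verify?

verifies

s^2 ≡ 2546^2 = 6482116 ≡ 1943
s^4 ≡ 1943^2 = 3775249 ≡ 871
s^8 ≡ 871^2 = 758641 ≡ 469
13 = 8 + 4 + 1, so s^13 ≡ 469·871·2546 ≡ 2278 (mod 2747)
Since 2278 equals the digest 2278, verification succeeds.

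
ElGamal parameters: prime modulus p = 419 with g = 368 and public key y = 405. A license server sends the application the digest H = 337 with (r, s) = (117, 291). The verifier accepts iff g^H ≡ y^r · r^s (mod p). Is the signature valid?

Left side g^H mod p:
368^2 = 135424 ≡ 87
368^4 ≡ 87^2 = 7569 ≡ 27
368^8 ≡ 27^2 = 729 ≡ 310
368^16 ≡ 310^2 = 96100 ≡ 149
368^32 ≡ 149^2 = 22201 ≡ 413
368^64 ≡ 413^2 = 170569 ≡ 36
368^128 ≡ 36^2 = 1296 ≡ 39
368^256 ≡ 39^2 = 1521 ≡ 264
337 = 256 + 64 + 16 + 1, so 368^337 ≡ 264·36·149·368 ≡ 39 (mod 419)
Right side y^r · r^s mod p:
405^2 = 164025 ≡ 196
405^4 ≡ 196^2 = 38416 ≡ 287
405^8 ≡ 287^2 = 82369 ≡ 245
405^16 ≡ 245^2 = 60025 ≡ 108
405^32 ≡ 108^2 = 11664 ≡ 351
405^64 ≡ 351^2 = 123201 ≡ 15
117 = 64 + 32 + 16 + 4 + 1, so 405^117 ≡ 15·351·108·287·405 ≡ 79 (mod 419)
117^2 = 13689 ≡ 281
117^4 ≡ 281^2 = 78961 ≡ 189
117^8 ≡ 189^2 = 35721 ≡ 106
117^16 ≡ 106^2 = 11236 ≡ 342
117^32 ≡ 342^2 = 116964 ≡ 63
117^64 ≡ 63^2 = 3969 ≡ 198
117^128 ≡ 198^2 = 39204 ≡ 237
117^256 ≡ 237^2 = 56169 ≡ 23
291 = 256 + 32 + 2 + 1, so 117^291 ≡ 23·63·281·117 ≡ 149 (mod 419)
79·149 = 11771 ≡ 39 (mod 419)
39 ≡ 39 (mod 419), so the signature is genuine.

valid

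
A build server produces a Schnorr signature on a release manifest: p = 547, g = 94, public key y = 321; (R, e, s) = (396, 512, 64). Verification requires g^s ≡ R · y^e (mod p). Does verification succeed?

passes

g^s mod p:
94^64 mod 547 = 355
R · y^e mod p:
321^512 mod 547 = 215
396·215 = 85140 ≡ 355 (mod 547)
355 ≡ 355 (mod 547); signature holds.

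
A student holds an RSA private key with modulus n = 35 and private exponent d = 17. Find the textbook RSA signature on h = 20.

Squares mod 35: h^1≡20, h^2≡15, h^4≡15, h^8≡15, h^16≡15
17 = 16 + 1, so h^17 ≡ 15·20 ≡ 20 (mod 35)

20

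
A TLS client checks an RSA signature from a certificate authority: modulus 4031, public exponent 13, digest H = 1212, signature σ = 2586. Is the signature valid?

invalid

Squares mod 4031: σ^1≡2586, σ^2≡3998, σ^4≡1089, σ^8≡807
13 = 8 + 4 + 1, so σ^13 ≡ 807·1089·2586 ≡ 2819 (mod 4031)
2819 ≠ 1212, so verification fails.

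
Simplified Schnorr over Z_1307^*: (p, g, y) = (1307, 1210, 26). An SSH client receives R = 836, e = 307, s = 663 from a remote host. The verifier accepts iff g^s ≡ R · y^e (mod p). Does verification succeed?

g^s mod p:
Squares mod 1307: 1210^1≡1210, 1210^2≡260, 1210^4≡943, 1210^8≡489, 1210^16≡1247, 1210^32≡986, 1210^64≡1095, 1210^128≡506, 1210^256≡1171, 1210^512≡198
663 = 512 + 128 + 16 + 4 + 2 + 1, so 1210^663 ≡ 198·506·1247·943·260·1210 ≡ 361 (mod 1307)
R · y^e mod p:
Squares mod 1307: 26^1≡26, 26^2≡676, 26^4≡833, 26^8≡1179, 26^16≡700, 26^32≡1182, 26^64≡1248, 26^128≡867, 26^256≡164
307 = 256 + 32 + 16 + 2 + 1, so 26^307 ≡ 164·1182·700·676·26 ≡ 1212 (mod 1307)
836·1212 = 1013232 ≡ 307 (mod 1307)
361 ≠ 307; the check fails.

fails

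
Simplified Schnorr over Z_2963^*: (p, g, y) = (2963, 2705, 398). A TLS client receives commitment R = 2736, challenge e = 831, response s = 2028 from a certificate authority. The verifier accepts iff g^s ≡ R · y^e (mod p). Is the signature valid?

g^s mod p:
2705^2028 mod 2963 = 1779
R · y^e mod p:
398^831 mod 2963 = 2428
2736·2428 = 6643008 ≡ 2925 (mod 2963)
1779 ≠ 2925; the check fails.

invalid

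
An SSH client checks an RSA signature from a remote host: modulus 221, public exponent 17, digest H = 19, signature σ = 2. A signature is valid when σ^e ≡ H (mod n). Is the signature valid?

Squares mod 221: σ^1≡2, σ^2≡4, σ^4≡16, σ^8≡35, σ^16≡120
17 = 16 + 1, so σ^17 ≡ 120·2 ≡ 19 (mod 221)
Since 19 equals the digest 19, verification succeeds.

valid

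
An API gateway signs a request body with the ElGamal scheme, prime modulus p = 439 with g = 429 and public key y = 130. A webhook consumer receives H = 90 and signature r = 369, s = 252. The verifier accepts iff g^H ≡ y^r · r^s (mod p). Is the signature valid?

valid

Left side g^H mod p:
429^2 = 184041 ≡ 100
429^4 ≡ 100^2 = 10000 ≡ 342
429^8 ≡ 342^2 = 116964 ≡ 190
429^16 ≡ 190^2 = 36100 ≡ 102
429^32 ≡ 102^2 = 10404 ≡ 307
429^64 ≡ 307^2 = 94249 ≡ 303
90 = 64 + 16 + 8 + 2, so 429^90 ≡ 303·102·190·100 ≡ 137 (mod 439)
Right side y^r · r^s mod p:
130^2 = 16900 ≡ 218
130^4 ≡ 218^2 = 47524 ≡ 112
130^8 ≡ 112^2 = 12544 ≡ 252
130^16 ≡ 252^2 = 63504 ≡ 288
130^32 ≡ 288^2 = 82944 ≡ 412
130^64 ≡ 412^2 = 169744 ≡ 290
130^128 ≡ 290^2 = 84100 ≡ 251
130^256 ≡ 251^2 = 63001 ≡ 224
369 = 256 + 64 + 32 + 16 + 1, so 130^369 ≡ 224·290·412·288·130 ≡ 112 (mod 439)
369^2 = 136161 ≡ 71
369^4 ≡ 71^2 = 5041 ≡ 212
369^8 ≡ 212^2 = 44944 ≡ 166
369^16 ≡ 166^2 = 27556 ≡ 338
369^32 ≡ 338^2 = 114244 ≡ 104
369^64 ≡ 104^2 = 10816 ≡ 280
369^128 ≡ 280^2 = 78400 ≡ 258
252 = 128 + 64 + 32 + 16 + 8 + 4, so 369^252 ≡ 258·280·104·338·166·212 ≡ 256 (mod 439)
112·256 = 28672 ≡ 137 (mod 439)
137 ≡ 137 (mod 439), so the signature is genuine.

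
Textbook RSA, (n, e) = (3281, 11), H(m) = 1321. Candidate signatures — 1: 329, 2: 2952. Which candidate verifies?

Candidate 1: 329^11 mod 3281 = 1960
Candidate 2: 2952^11 mod 3281 = 1321
  → matches H(m) = 1321

2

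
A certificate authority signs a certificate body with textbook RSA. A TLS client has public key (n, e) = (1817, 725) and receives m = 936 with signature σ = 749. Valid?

σ^2 ≡ 749^2 = 561001 ≡ 1365
σ^4 ≡ 1365^2 = 1863225 ≡ 800
σ^8 ≡ 800^2 = 640000 ≡ 416
σ^16 ≡ 416^2 = 173056 ≡ 441
σ^32 ≡ 441^2 = 194481 ≡ 62
σ^64 ≡ 62^2 = 3844 ≡ 210
σ^128 ≡ 210^2 = 44100 ≡ 492
σ^256 ≡ 492^2 = 242064 ≡ 403
σ^512 ≡ 403^2 = 162409 ≡ 696
725 = 512 + 128 + 64 + 16 + 4 + 1, so σ^725 ≡ 696·492·210·441·800·749 ≡ 936 (mod 1817)
936 = m, so the signature checks out.

yes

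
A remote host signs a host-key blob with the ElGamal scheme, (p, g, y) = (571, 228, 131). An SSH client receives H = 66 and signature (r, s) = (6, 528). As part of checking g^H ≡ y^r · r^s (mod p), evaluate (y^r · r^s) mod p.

556

131^2 = 17161 ≡ 31
131^4 ≡ 31^2 = 961 ≡ 390
6 = 4 + 2, so 131^6 ≡ 390·31 ≡ 99 (mod 571)
6^2 = 36
6^4 ≡ 36^2 = 1296 ≡ 154
6^8 ≡ 154^2 = 23716 ≡ 305
6^16 ≡ 305^2 = 93025 ≡ 523
6^32 ≡ 523^2 = 273529 ≡ 20
6^64 ≡ 20^2 = 400
6^128 ≡ 400^2 = 160000 ≡ 120
6^256 ≡ 120^2 = 14400 ≡ 125
6^512 ≡ 125^2 = 15625 ≡ 208
528 = 512 + 16, so 6^528 ≡ 208·523 ≡ 294 (mod 571)
y^r · r^s ≡ 99·294 = 29106 ≡ 556 (mod 571)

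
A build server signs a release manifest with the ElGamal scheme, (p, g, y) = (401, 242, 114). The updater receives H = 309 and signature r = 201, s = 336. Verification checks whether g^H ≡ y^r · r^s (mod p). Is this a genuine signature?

Left side g^H mod p:
242^309 mod 401 = 361
Right side y^r · r^s mod p:
114^201 mod 401 = 114
201^336 mod 401 = 63
114·63 = 7182 ≡ 365 (mod 401)
361 ≠ 365, so verification fails.

forged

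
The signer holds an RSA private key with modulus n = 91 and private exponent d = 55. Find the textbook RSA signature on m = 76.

41

m^55 mod 91 = 41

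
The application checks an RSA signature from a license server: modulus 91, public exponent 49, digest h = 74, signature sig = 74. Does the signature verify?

verifies

Squares mod 91: sig^1≡74, sig^2≡16, sig^4≡74, sig^8≡16, sig^16≡74, sig^32≡16
49 = 32 + 16 + 1, so sig^49 ≡ 16·74·74 ≡ 74 (mod 91)
74 = h, so the signature checks out.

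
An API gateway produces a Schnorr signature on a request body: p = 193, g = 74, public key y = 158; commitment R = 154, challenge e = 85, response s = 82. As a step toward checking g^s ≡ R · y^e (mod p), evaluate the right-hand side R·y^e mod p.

151

Squares mod 193: 158^1≡158, 158^2≡67, 158^4≡50, 158^8≡184, 158^16≡81, 158^32≡192, 158^64≡1
85 = 64 + 16 + 4 + 1, so 158^85 ≡ 1·81·50·158 ≡ 105 (mod 193)
R · y^e ≡ 154·105 = 16170 ≡ 151 (mod 193)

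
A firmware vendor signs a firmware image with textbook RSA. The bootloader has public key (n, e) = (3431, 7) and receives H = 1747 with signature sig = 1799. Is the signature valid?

sig^7 mod 3431 = 1684
The recovered value 1684 does not match the digest 1747.

invalid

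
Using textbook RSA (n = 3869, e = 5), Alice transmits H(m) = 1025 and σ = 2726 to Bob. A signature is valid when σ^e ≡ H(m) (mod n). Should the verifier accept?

σ^5 mod 3869 = 3627
3627 ≠ 1025, so verification fails.

reject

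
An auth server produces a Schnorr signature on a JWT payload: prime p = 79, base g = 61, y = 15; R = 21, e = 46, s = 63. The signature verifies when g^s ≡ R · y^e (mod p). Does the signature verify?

g^s mod p:
61^2 = 3721 ≡ 8
61^4 ≡ 8^2 = 64
61^8 ≡ 64^2 = 4096 ≡ 67
61^16 ≡ 67^2 = 4489 ≡ 65
61^32 ≡ 65^2 = 4225 ≡ 38
63 = 32 + 16 + 8 + 4 + 2 + 1, so 61^63 ≡ 38·65·67·64·8·61 ≡ 69 (mod 79)
R · y^e mod p:
15^2 = 225 ≡ 67
15^4 ≡ 67^2 = 4489 ≡ 65
15^8 ≡ 65^2 = 4225 ≡ 38
15^16 ≡ 38^2 = 1444 ≡ 22
15^32 ≡ 22^2 = 484 ≡ 10
46 = 32 + 8 + 4 + 2, so 15^46 ≡ 10·38·65·67 ≡ 8 (mod 79)
21·8 = 168 ≡ 10 (mod 79)
69 ≠ 10; the check fails.

does not verify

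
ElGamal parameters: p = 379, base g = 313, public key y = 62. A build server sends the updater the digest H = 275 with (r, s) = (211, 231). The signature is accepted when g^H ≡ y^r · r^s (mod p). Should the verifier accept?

Left side g^H mod p:
Squares mod 379: 313^1≡313, 313^2≡187, 313^4≡101, 313^8≡347, 313^16≡266, 313^32≡262, 313^64≡45, 313^128≡130, 313^256≡224
275 = 256 + 16 + 2 + 1, so 313^275 ≡ 224·266·187·313 ≡ 100 (mod 379)
Right side y^r · r^s mod p:
Squares mod 379: 62^1≡62, 62^2≡54, 62^4≡263, 62^8≡191, 62^16≡97, 62^32≡313, 62^64≡187, 62^128≡101
211 = 128 + 64 + 16 + 2 + 1, so 62^211 ≡ 101·187·97·54·62 ≡ 308 (mod 379)
Squares mod 379: 211^1≡211, 211^2≡178, 211^4≡227, 211^8≡364, 211^16≡225, 211^32≡218, 211^64≡149, 211^128≡219
231 = 128 + 64 + 32 + 4 + 2 + 1, so 211^231 ≡ 219·149·218·227·178·211 ≡ 84 (mod 379)
308·84 = 25872 ≡ 100 (mod 379)
100 ≡ 100 (mod 379), so the signature is genuine.

accept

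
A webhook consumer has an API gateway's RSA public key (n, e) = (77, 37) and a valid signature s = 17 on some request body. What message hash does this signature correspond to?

52

s^2 ≡ 17^2 = 289 ≡ 58
s^4 ≡ 58^2 = 3364 ≡ 53
s^8 ≡ 53^2 = 2809 ≡ 37
s^16 ≡ 37^2 = 1369 ≡ 60
s^32 ≡ 60^2 = 3600 ≡ 58
37 = 32 + 4 + 1, so s^37 ≡ 58·53·17 ≡ 52 (mod 77)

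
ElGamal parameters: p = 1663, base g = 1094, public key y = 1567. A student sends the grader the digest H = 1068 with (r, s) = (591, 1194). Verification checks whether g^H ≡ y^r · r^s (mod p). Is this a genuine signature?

Left side g^H mod p:
1094^2 = 1196836 ≡ 1139
1094^4 ≡ 1139^2 = 1297321 ≡ 181
1094^8 ≡ 181^2 = 32761 ≡ 1164
1094^16 ≡ 1164^2 = 1354896 ≡ 1214
1094^32 ≡ 1214^2 = 1473796 ≡ 378
1094^64 ≡ 378^2 = 142884 ≡ 1529
1094^128 ≡ 1529^2 = 2337841 ≡ 1326
1094^256 ≡ 1326^2 = 1758276 ≡ 485
1094^512 ≡ 485^2 = 235225 ≡ 742
1094^1024 ≡ 742^2 = 550564 ≡ 111
1068 = 1024 + 32 + 8 + 4, so 1094^1068 ≡ 111·378·1164·181 ≡ 1549 (mod 1663)
Right side y^r · r^s mod p:
1567^2 = 2455489 ≡ 901
1567^4 ≡ 901^2 = 811801 ≡ 257
1567^8 ≡ 257^2 = 66049 ≡ 1192
1567^16 ≡ 1192^2 = 1420864 ≡ 662
1567^32 ≡ 662^2 = 438244 ≡ 875
1567^64 ≡ 875^2 = 765625 ≡ 645
1567^128 ≡ 645^2 = 416025 ≡ 275
1567^256 ≡ 275^2 = 75625 ≡ 790
1567^512 ≡ 790^2 = 624100 ≡ 475
591 = 512 + 64 + 8 + 4 + 2 + 1, so 1567^591 ≡ 475·645·1192·257·901·1567 ≡ 1066 (mod 1663)
591^2 = 349281 ≡ 51
591^4 ≡ 51^2 = 2601 ≡ 938
591^8 ≡ 938^2 = 879844 ≡ 117
591^16 ≡ 117^2 = 13689 ≡ 385
591^32 ≡ 385^2 = 148225 ≡ 218
591^64 ≡ 218^2 = 47524 ≡ 960
591^128 ≡ 960^2 = 921600 ≡ 298
591^256 ≡ 298^2 = 88804 ≡ 665
591^512 ≡ 665^2 = 442225 ≡ 1530
591^1024 ≡ 1530^2 = 2340900 ≡ 1059
1194 = 1024 + 128 + 32 + 8 + 2, so 591^1194 ≡ 1059·298·218·117·51 ≡ 1120 (mod 1663)
1066·1120 = 1193920 ≡ 1549 (mod 1663)
1549 ≡ 1549 (mod 1663), so the signature is genuine.

genuine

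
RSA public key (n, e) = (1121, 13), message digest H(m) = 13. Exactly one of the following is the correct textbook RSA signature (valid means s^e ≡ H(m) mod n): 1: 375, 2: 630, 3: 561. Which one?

3

Candidate 1: Squares mod 1121: 375^1≡375, 375^2≡500, 375^4≡17, 375^8≡289; 13 = 8 + 4 + 1, so 375^13 ≡ 289·17·375 ≡ 572 (mod 1121)
Candidate 2: Squares mod 1121: 630^1≡630, 630^2≡66, 630^4≡993, 630^8≡690; 13 = 8 + 4 + 1, so 630^13 ≡ 690·993·630 ≡ 356 (mod 1121)
Candidate 3: Squares mod 1121: 561^1≡561, 561^2≡841, 561^4≡1051, 561^8≡416; 13 = 8 + 4 + 1, so 561^13 ≡ 416·1051·561 ≡ 13 (mod 1121)
  → matches H(m) = 13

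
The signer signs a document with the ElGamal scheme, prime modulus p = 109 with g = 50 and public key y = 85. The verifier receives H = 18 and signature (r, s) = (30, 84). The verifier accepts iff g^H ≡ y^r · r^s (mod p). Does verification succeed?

passes

Left side g^H mod p:
50^2 = 2500 ≡ 102
50^4 ≡ 102^2 = 10404 ≡ 49
50^8 ≡ 49^2 = 2401 ≡ 3
50^16 ≡ 3^2 = 9
18 = 16 + 2, so 50^18 ≡ 9·102 ≡ 46 (mod 109)
Right side y^r · r^s mod p:
85^2 = 7225 ≡ 31
85^4 ≡ 31^2 = 961 ≡ 89
85^8 ≡ 89^2 = 7921 ≡ 73
85^16 ≡ 73^2 = 5329 ≡ 97
30 = 16 + 8 + 4 + 2, so 85^30 ≡ 97·73·89·31 ≡ 82 (mod 109)
30^2 = 900 ≡ 28
30^4 ≡ 28^2 = 784 ≡ 21
30^8 ≡ 21^2 = 441 ≡ 5
30^16 ≡ 5^2 = 25
30^32 ≡ 25^2 = 625 ≡ 80
30^64 ≡ 80^2 = 6400 ≡ 78
84 = 64 + 16 + 4, so 30^84 ≡ 78·25·21 ≡ 75 (mod 109)
82·75 = 6150 ≡ 46 (mod 109)
46 ≡ 46 (mod 109), so the signature is genuine.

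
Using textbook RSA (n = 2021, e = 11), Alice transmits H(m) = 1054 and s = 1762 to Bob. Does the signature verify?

s^11 mod 2021 = 1074
s^11 mod 2021 = 1074, but H(m) = 1054.

does not verify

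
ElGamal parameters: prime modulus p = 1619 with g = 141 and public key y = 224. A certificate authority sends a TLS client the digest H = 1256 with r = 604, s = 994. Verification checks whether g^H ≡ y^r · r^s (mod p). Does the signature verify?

Left side g^H mod p:
141^2 = 19881 ≡ 453
141^4 ≡ 453^2 = 205209 ≡ 1215
141^8 ≡ 1215^2 = 1476225 ≡ 1316
141^16 ≡ 1316^2 = 1731856 ≡ 1145
141^32 ≡ 1145^2 = 1311025 ≡ 1254
141^64 ≡ 1254^2 = 1572516 ≡ 467
141^128 ≡ 467^2 = 218089 ≡ 1143
141^256 ≡ 1143^2 = 1306449 ≡ 1535
141^512 ≡ 1535^2 = 2356225 ≡ 580
141^1024 ≡ 580^2 = 336400 ≡ 1267
1256 = 1024 + 128 + 64 + 32 + 8, so 141^1256 ≡ 1267·1143·467·1254·1316 ≡ 1121 (mod 1619)
Right side y^r · r^s mod p:
224^2 = 50176 ≡ 1606
224^4 ≡ 1606^2 = 2579236 ≡ 169
224^8 ≡ 169^2 = 28561 ≡ 1038
224^16 ≡ 1038^2 = 1077444 ≡ 809
224^32 ≡ 809^2 = 654481 ≡ 405
224^64 ≡ 405^2 = 164025 ≡ 506
224^128 ≡ 506^2 = 256036 ≡ 234
224^256 ≡ 234^2 = 54756 ≡ 1329
224^512 ≡ 1329^2 = 1766241 ≡ 1531
604 = 512 + 64 + 16 + 8 + 4, so 224^604 ≡ 1531·506·809·1038·169 ≡ 758 (mod 1619)
604^2 = 364816 ≡ 541
604^4 ≡ 541^2 = 292681 ≡ 1261
604^8 ≡ 1261^2 = 1590121 ≡ 263
604^16 ≡ 263^2 = 69169 ≡ 1171
604^32 ≡ 1171^2 = 1371241 ≡ 1567
604^64 ≡ 1567^2 = 2455489 ≡ 1085
604^128 ≡ 1085^2 = 1177225 ≡ 212
604^256 ≡ 212^2 = 44944 ≡ 1231
604^512 ≡ 1231^2 = 1515361 ≡ 1596
994 = 512 + 256 + 128 + 64 + 32 + 2, so 604^994 ≡ 1596·1231·212·1085·1567·541 ≡ 194 (mod 1619)
758·194 = 147052 ≡ 1342 (mod 1619)
1121 ≠ 1342, so verification fails.

does not verify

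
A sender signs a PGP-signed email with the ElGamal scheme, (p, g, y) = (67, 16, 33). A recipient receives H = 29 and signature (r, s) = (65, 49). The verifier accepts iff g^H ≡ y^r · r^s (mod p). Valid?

yes

Left side g^H mod p:
Squares mod 67: 16^1≡16, 16^2≡55, 16^4≡10, 16^8≡33, 16^16≡17
29 = 16 + 8 + 4 + 1, so 16^29 ≡ 17·33·10·16 ≡ 47 (mod 67)
Right side y^r · r^s mod p:
Squares mod 67: 33^1≡33, 33^2≡17, 33^4≡21, 33^8≡39, 33^16≡47, 33^32≡65, 33^64≡4
65 = 64 + 1, so 33^65 ≡ 4·33 ≡ 65 (mod 67)
Squares mod 67: 65^1≡65, 65^2≡4, 65^4≡16, 65^8≡55, 65^16≡10, 65^32≡33
49 = 32 + 16 + 1, so 65^49 ≡ 33·10·65 ≡ 10 (mod 67)
65·10 = 650 ≡ 47 (mod 67)
47 ≡ 47 (mod 67), so the signature is genuine.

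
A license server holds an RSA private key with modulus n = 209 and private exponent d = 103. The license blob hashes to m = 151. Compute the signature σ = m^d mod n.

94

m^103 mod 209 = 94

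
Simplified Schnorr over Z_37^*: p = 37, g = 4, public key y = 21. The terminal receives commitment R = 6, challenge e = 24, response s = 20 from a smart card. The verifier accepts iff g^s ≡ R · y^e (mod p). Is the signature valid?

g^s mod p:
4^2 = 16
4^4 ≡ 16^2 = 256 ≡ 34
4^8 ≡ 34^2 = 1156 ≡ 9
4^16 ≡ 9^2 = 81 ≡ 7
20 = 16 + 4, so 4^20 ≡ 7·34 ≡ 16 (mod 37)
R · y^e mod p:
21^2 = 441 ≡ 34
21^4 ≡ 34^2 = 1156 ≡ 9
21^8 ≡ 9^2 = 81 ≡ 7
21^16 ≡ 7^2 = 49 ≡ 12
24 = 16 + 8, so 21^24 ≡ 12·7 ≡ 10 (mod 37)
6·10 = 60 ≡ 23 (mod 37)
16 ≠ 23; the check fails.

invalid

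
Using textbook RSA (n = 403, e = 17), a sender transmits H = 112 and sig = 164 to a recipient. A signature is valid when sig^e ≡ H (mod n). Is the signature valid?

sig^2 ≡ 164^2 = 26896 ≡ 298
sig^4 ≡ 298^2 = 88804 ≡ 144
sig^8 ≡ 144^2 = 20736 ≡ 183
sig^16 ≡ 183^2 = 33489 ≡ 40
17 = 16 + 1, so sig^17 ≡ 40·164 ≡ 112 (mod 403)
112 = H, so the signature checks out.

valid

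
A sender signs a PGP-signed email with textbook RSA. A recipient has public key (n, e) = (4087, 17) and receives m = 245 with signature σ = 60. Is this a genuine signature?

σ^17 mod 4087 = 3842
3842 ≠ 245, so verification fails.

forged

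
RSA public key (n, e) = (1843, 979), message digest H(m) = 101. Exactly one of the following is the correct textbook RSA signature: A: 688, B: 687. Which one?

Candidate A: 688^2 = 473344 ≡ 1536; 688^4 ≡ 1536^2 = 2359296 ≡ 256; 688^8 ≡ 256^2 = 65536 ≡ 1031; 688^16 ≡ 1031^2 = 1062961 ≡ 1393; 688^32 ≡ 1393^2 = 1940449 ≡ 1613; 688^64 ≡ 1613^2 = 2601769 ≡ 1296; 688^128 ≡ 1296^2 = 1679616 ≡ 643; 688^256 ≡ 643^2 = 413449 ≡ 617; 688^512 ≡ 617^2 = 380689 ≡ 1031; 979 = 512 + 256 + 128 + 64 + 16 + 2 + 1, so 688^979 ≡ 1031·617·643·1296·1393·1536·688 ≡ 101 (mod 1843)
  → matches H(m) = 101
Candidate B: 687^2 = 471969 ≡ 161; 687^4 ≡ 161^2 = 25921 ≡ 119; 687^8 ≡ 119^2 = 14161 ≡ 1260; 687^16 ≡ 1260^2 = 1587600 ≡ 777; 687^32 ≡ 777^2 = 603729 ≡ 1068; 687^64 ≡ 1068^2 = 1140624 ≡ 1650; 687^128 ≡ 1650^2 = 2722500 ≡ 389; 687^256 ≡ 389^2 = 151321 ≡ 195; 687^512 ≡ 195^2 = 38025 ≡ 1165; 979 = 512 + 256 + 128 + 64 + 16 + 2 + 1, so 687^979 ≡ 1165·195·389·1650·777·161·687 ≡ 1579 (mod 1843)

A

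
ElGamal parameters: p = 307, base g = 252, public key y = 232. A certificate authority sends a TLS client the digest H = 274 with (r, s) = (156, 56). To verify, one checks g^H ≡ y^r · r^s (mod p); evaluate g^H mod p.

71

252^2 = 63504 ≡ 262
252^4 ≡ 262^2 = 68644 ≡ 183
252^8 ≡ 183^2 = 33489 ≡ 26
252^16 ≡ 26^2 = 676 ≡ 62
252^32 ≡ 62^2 = 3844 ≡ 160
252^64 ≡ 160^2 = 25600 ≡ 119
252^128 ≡ 119^2 = 14161 ≡ 39
252^256 ≡ 39^2 = 1521 ≡ 293
274 = 256 + 16 + 2, so 252^274 ≡ 293·62·262 ≡ 71 (mod 307)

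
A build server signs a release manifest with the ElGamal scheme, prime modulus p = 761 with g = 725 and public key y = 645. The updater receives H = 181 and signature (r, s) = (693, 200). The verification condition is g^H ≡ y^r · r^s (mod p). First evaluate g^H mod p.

622

725^2 = 525625 ≡ 535
725^4 ≡ 535^2 = 286225 ≡ 89
725^8 ≡ 89^2 = 7921 ≡ 311
725^16 ≡ 311^2 = 96721 ≡ 74
725^32 ≡ 74^2 = 5476 ≡ 149
725^64 ≡ 149^2 = 22201 ≡ 132
725^128 ≡ 132^2 = 17424 ≡ 682
181 = 128 + 32 + 16 + 4 + 1, so 725^181 ≡ 682·149·74·89·725 ≡ 622 (mod 761)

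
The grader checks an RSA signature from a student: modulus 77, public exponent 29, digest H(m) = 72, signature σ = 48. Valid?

no

Squares mod 77: σ^1≡48, σ^2≡71, σ^4≡36, σ^8≡64, σ^16≡15
29 = 16 + 8 + 4 + 1, so σ^29 ≡ 15·64·36·48 ≡ 69 (mod 77)
The recovered value 69 does not match the digest 72.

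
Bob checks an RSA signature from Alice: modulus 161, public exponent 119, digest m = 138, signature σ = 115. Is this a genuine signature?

σ^2 ≡ 115^2 = 13225 ≡ 23
σ^4 ≡ 23^2 = 529 ≡ 46
σ^8 ≡ 46^2 = 2116 ≡ 23
σ^16 ≡ 23^2 = 529 ≡ 46
σ^32 ≡ 46^2 = 2116 ≡ 23
σ^64 ≡ 23^2 = 529 ≡ 46
119 = 64 + 32 + 16 + 4 + 2 + 1, so σ^119 ≡ 46·23·46·46·23·115 ≡ 138 (mod 161)
Since 138 equals the digest 138, verification succeeds.

genuine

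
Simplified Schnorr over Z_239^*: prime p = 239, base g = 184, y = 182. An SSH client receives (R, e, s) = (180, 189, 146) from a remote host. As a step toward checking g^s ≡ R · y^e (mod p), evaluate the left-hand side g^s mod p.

16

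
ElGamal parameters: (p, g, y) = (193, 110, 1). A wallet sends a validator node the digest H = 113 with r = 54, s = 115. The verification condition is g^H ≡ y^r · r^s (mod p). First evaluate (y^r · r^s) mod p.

86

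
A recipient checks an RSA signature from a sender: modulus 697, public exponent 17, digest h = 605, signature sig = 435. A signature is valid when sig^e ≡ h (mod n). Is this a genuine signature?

genuine

sig^2 ≡ 435^2 = 189225 ≡ 338
sig^4 ≡ 338^2 = 114244 ≡ 633
sig^8 ≡ 633^2 = 400689 ≡ 611
sig^16 ≡ 611^2 = 373321 ≡ 426
17 = 16 + 1, so sig^17 ≡ 426·435 ≡ 605 (mod 697)
605 = h, so the signature checks out.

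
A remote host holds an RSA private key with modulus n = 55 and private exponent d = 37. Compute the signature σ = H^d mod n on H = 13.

18

H^37 mod 55 = 18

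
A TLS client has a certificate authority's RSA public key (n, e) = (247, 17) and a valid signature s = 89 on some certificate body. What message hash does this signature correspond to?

98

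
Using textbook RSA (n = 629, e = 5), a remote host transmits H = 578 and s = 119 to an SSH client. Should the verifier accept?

s^2 ≡ 119^2 = 14161 ≡ 323
s^4 ≡ 323^2 = 104329 ≡ 544
5 = 4 + 1, so s^5 ≡ 544·119 ≡ 578 (mod 629)
Since 578 equals the digest 578, verification succeeds.

accept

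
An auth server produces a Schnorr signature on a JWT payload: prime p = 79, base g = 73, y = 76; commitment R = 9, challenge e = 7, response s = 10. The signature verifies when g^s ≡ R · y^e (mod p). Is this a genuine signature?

forged

g^s mod p:
Squares mod 79: 73^1≡73, 73^2≡36, 73^4≡32, 73^8≡76
10 = 8 + 2, so 73^10 ≡ 76·36 ≡ 50 (mod 79)
R · y^e mod p:
Squares mod 79: 76^1≡76, 76^2≡9, 76^4≡2
7 = 4 + 2 + 1, so 76^7 ≡ 2·9·76 ≡ 25 (mod 79)
9·25 = 225 ≡ 67 (mod 79)
50 ≠ 67; the check fails.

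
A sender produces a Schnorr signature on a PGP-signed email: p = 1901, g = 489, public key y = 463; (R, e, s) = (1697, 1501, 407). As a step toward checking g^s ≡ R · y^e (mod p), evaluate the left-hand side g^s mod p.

489^407 mod 1901 = 317

317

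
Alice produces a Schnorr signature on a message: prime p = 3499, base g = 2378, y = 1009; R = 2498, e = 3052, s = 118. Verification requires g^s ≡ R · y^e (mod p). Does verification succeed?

fails

g^s mod p:
Squares mod 3499: 2378^1≡2378, 2378^2≡500, 2378^4≡1571, 2378^8≡1246, 2378^16≡2459, 2378^32≡409, 2378^64≡2828
118 = 64 + 32 + 16 + 4 + 2, so 2378^118 ≡ 2828·409·2459·1571·500 ≡ 662 (mod 3499)
R · y^e mod p:
Squares mod 3499: 1009^1≡1009, 1009^2≡3371, 1009^4≡2388, 1009^8≡2673, 1009^16≡3470, 1009^32≡841, 1009^64≡483, 1009^128≡2355, 1009^256≡110, 1009^512≡1603, 1009^1024≡1343, 1009^2048≡1664
3052 = 2048 + 512 + 256 + 128 + 64 + 32 + 8 + 4, so 1009^3052 ≡ 1664·1603·110·2355·483·841·2673·2388 ≡ 2070 (mod 3499)
2498·2070 = 5170860 ≡ 2837 (mod 3499)
662 ≠ 2837; the check fails.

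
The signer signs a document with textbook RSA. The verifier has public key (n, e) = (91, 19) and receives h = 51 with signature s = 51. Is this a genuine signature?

genuine

s^2 ≡ 51^2 = 2601 ≡ 53
s^4 ≡ 53^2 = 2809 ≡ 79
s^8 ≡ 79^2 = 6241 ≡ 53
s^16 ≡ 53^2 = 2809 ≡ 79
19 = 16 + 2 + 1, so s^19 ≡ 79·53·51 ≡ 51 (mod 91)
s^19 mod 91 = 51 matches h.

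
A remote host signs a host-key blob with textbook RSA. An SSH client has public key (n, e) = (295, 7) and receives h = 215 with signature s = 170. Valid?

s^7 mod 295 = 215
Since 215 equals the digest 215, verification succeeds.

yes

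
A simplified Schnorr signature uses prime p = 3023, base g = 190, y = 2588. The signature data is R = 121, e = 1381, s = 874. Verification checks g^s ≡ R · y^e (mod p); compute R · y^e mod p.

2032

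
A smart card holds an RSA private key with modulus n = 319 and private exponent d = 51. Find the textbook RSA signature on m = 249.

Squares mod 319: m^1≡249, m^2≡115, m^4≡146, m^8≡262, m^16≡59, m^32≡291
51 = 32 + 16 + 2 + 1, so m^51 ≡ 291·59·115·249 ≡ 128 (mod 319)

128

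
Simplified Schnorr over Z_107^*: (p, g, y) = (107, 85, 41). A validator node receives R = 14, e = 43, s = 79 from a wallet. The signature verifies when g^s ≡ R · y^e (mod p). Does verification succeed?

g^s mod p:
85^2 = 7225 ≡ 56
85^4 ≡ 56^2 = 3136 ≡ 33
85^8 ≡ 33^2 = 1089 ≡ 19
85^16 ≡ 19^2 = 361 ≡ 40
85^32 ≡ 40^2 = 1600 ≡ 102
85^64 ≡ 102^2 = 10404 ≡ 25
79 = 64 + 8 + 4 + 2 + 1, so 85^79 ≡ 25·19·33·56·85 ≡ 81 (mod 107)
R · y^e mod p:
41^2 = 1681 ≡ 76
41^4 ≡ 76^2 = 5776 ≡ 105
41^8 ≡ 105^2 = 11025 ≡ 4
41^16 ≡ 4^2 = 16
41^32 ≡ 16^2 = 256 ≡ 42
43 = 32 + 8 + 2 + 1, so 41^43 ≡ 42·4·76·41 ≡ 44 (mod 107)
14·44 = 616 ≡ 81 (mod 107)
81 ≡ 81 (mod 107); signature holds.

passes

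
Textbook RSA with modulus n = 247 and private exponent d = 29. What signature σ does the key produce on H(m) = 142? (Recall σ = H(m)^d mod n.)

233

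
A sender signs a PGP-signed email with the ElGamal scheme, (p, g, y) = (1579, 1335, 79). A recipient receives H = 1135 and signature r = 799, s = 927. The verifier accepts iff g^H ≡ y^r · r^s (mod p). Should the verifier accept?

Left side g^H mod p:
1335^1135 mod 1579 = 169
Right side y^r · r^s mod p:
79^799 mod 1579 = 645
799^927 mod 1579 = 2
645·2 = 1290 ≡ 1290 (mod 1579)
169 ≠ 1290, so verification fails.

reject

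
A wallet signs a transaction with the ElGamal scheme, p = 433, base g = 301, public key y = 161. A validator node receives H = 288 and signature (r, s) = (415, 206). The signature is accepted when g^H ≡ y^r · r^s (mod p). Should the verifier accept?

Left side g^H mod p:
Squares mod 433: 301^1≡301, 301^2≡104, 301^4≡424, 301^8≡81, 301^16≡66, 301^32≡26, 301^64≡243, 301^128≡161, 301^256≡374
288 = 256 + 32, so 301^288 ≡ 374·26 ≡ 198 (mod 433)
Right side y^r · r^s mod p:
Squares mod 433: 161^1≡161, 161^2≡374, 161^4≡17, 161^8≡289, 161^16≡385, 161^32≡139, 161^64≡269, 161^128≡50, 161^256≡335
415 = 256 + 128 + 16 + 8 + 4 + 2 + 1, so 161^415 ≡ 335·50·385·289·17·374·161 ≡ 269 (mod 433)
Squares mod 433: 415^1≡415, 415^2≡324, 415^4≡190, 415^8≡161, 415^16≡374, 415^32≡17, 415^64≡289, 415^128≡385
206 = 128 + 64 + 8 + 4 + 2, so 415^206 ≡ 385·289·161·190·324 ≡ 329 (mod 433)
269·329 = 88501 ≡ 169 (mod 433)
198 ≠ 169, so verification fails.

reject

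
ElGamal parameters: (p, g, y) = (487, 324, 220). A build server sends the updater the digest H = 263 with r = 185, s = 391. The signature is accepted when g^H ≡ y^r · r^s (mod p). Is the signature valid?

valid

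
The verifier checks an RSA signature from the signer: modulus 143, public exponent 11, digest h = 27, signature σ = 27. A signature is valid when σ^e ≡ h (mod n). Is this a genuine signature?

genuine

Squares mod 143: σ^1≡27, σ^2≡14, σ^4≡53, σ^8≡92
11 = 8 + 2 + 1, so σ^11 ≡ 92·14·27 ≡ 27 (mod 143)
σ^11 mod 143 = 27 matches h.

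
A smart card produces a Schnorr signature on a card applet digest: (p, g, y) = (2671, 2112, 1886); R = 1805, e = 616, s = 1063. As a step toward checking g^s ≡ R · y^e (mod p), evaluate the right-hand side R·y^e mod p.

2178

1886^2 = 3556996 ≡ 1895
1886^4 ≡ 1895^2 = 3591025 ≡ 1201
1886^8 ≡ 1201^2 = 1442401 ≡ 61
1886^16 ≡ 61^2 = 3721 ≡ 1050
1886^32 ≡ 1050^2 = 1102500 ≡ 2048
1886^64 ≡ 2048^2 = 4194304 ≡ 834
1886^128 ≡ 834^2 = 695556 ≡ 1096
1886^256 ≡ 1096^2 = 1201216 ≡ 1937
1886^512 ≡ 1937^2 = 3751969 ≡ 1885
616 = 512 + 64 + 32 + 8, so 1886^616 ≡ 1885·834·2048·61 ≡ 1114 (mod 2671)
R · y^e ≡ 1805·1114 = 2010770 ≡ 2178 (mod 2671)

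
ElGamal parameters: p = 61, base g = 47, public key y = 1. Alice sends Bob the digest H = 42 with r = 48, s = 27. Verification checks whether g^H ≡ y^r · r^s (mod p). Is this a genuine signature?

forged

Left side g^H mod p:
47^2 = 2209 ≡ 13
47^4 ≡ 13^2 = 169 ≡ 47
47^8 ≡ 47^2 = 2209 ≡ 13
47^16 ≡ 13^2 = 169 ≡ 47
47^32 ≡ 47^2 = 2209 ≡ 13
42 = 32 + 8 + 2, so 47^42 ≡ 13·13·13 ≡ 1 (mod 61)
Right side y^r · r^s mod p:
1^2 = 1
1^4 ≡ 1^2 = 1
1^8 ≡ 1^2 = 1
1^16 ≡ 1^2 = 1
1^32 ≡ 1^2 = 1
48 = 32 + 16, so 1^48 ≡ 1·1 ≡ 1 (mod 61)
48^2 = 2304 ≡ 47
48^4 ≡ 47^2 = 2209 ≡ 13
48^8 ≡ 13^2 = 169 ≡ 47
48^16 ≡ 47^2 = 2209 ≡ 13
27 = 16 + 8 + 2 + 1, so 48^27 ≡ 13·47·47·48 ≡ 60 (mod 61)
1·60 = 60 ≡ 60 (mod 61)
1 ≠ 60, so verification fails.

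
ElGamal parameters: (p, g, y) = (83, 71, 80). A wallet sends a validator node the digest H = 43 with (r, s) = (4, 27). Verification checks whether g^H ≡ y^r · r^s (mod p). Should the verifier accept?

reject

Left side g^H mod p:
71^2 = 5041 ≡ 61
71^4 ≡ 61^2 = 3721 ≡ 69
71^8 ≡ 69^2 = 4761 ≡ 30
71^16 ≡ 30^2 = 900 ≡ 70
71^32 ≡ 70^2 = 4900 ≡ 3
43 = 32 + 8 + 2 + 1, so 71^43 ≡ 3·30·61·71 ≡ 22 (mod 83)
Right side y^r · r^s mod p:
80^2 = 6400 ≡ 9
80^4 ≡ 9^2 = 81
4^2 = 16
4^4 ≡ 16^2 = 256 ≡ 7
4^8 ≡ 7^2 = 49
4^16 ≡ 49^2 = 2401 ≡ 77
27 = 16 + 8 + 2 + 1, so 4^27 ≡ 77·49·16·4 ≡ 25 (mod 83)
81·25 = 2025 ≡ 33 (mod 83)
22 ≠ 33, so verification fails.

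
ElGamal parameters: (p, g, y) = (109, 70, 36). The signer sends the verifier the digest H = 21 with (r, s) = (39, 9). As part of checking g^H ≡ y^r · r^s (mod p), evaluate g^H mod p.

32

70^21 mod 109 = 32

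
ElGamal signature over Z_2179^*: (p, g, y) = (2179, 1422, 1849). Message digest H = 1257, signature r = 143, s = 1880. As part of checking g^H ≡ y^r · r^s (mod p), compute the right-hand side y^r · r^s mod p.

Squares mod 2179: 1849^1≡1849, 1849^2≡2129, 1849^4≡321, 1849^8≡628, 1849^16≡2164, 1849^32≡225, 1849^64≡508, 1849^128≡942
143 = 128 + 8 + 4 + 2 + 1, so 1849^143 ≡ 942·628·321·2129·1849 ≡ 439 (mod 2179)
Squares mod 2179: 143^1≡143, 143^2≡838, 143^4≡606, 143^8≡1164, 143^16≡1737, 143^32≡1433, 143^64≡871, 143^128≡349, 143^256≡1956, 143^512≡1791, 143^1024≡193
1880 = 1024 + 512 + 256 + 64 + 16 + 8, so 143^1880 ≡ 193·1791·1956·871·1737·1164 ≡ 1649 (mod 2179)
y^r · r^s ≡ 439·1649 = 723911 ≡ 483 (mod 2179)

483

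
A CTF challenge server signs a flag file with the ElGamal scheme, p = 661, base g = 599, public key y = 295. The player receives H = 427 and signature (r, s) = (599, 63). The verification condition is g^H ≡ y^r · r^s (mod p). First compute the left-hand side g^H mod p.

599^427 mod 661 = 521

521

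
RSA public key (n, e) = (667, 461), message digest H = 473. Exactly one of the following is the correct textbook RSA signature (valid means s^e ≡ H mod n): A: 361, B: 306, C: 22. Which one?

A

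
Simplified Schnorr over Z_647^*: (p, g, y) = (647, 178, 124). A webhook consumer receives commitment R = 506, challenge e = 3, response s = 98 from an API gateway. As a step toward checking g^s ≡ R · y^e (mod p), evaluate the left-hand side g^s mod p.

Squares mod 647: 178^1≡178, 178^2≡628, 178^4≡361, 178^8≡274, 178^16≡24, 178^32≡576, 178^64≡512
98 = 64 + 32 + 2, so 178^98 ≡ 512·576·628 ≡ 339 (mod 647)

339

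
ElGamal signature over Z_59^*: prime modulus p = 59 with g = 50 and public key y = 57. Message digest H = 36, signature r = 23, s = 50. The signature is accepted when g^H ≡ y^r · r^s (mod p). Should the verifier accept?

Left side g^H mod p:
50^2 = 2500 ≡ 22
50^4 ≡ 22^2 = 484 ≡ 12
50^8 ≡ 12^2 = 144 ≡ 26
50^16 ≡ 26^2 = 676 ≡ 27
50^32 ≡ 27^2 = 729 ≡ 21
36 = 32 + 4, so 50^36 ≡ 21·12 ≡ 16 (mod 59)
Right side y^r · r^s mod p:
57^2 = 3249 ≡ 4
57^4 ≡ 4^2 = 16
57^8 ≡ 16^2 = 256 ≡ 20
57^16 ≡ 20^2 = 400 ≡ 46
23 = 16 + 4 + 2 + 1, so 57^23 ≡ 46·16·4·57 ≡ 12 (mod 59)
23^2 = 529 ≡ 57
23^4 ≡ 57^2 = 3249 ≡ 4
23^8 ≡ 4^2 = 16
23^16 ≡ 16^2 = 256 ≡ 20
23^32 ≡ 20^2 = 400 ≡ 46
50 = 32 + 16 + 2, so 23^50 ≡ 46·20·57 ≡ 48 (mod 59)
12·48 = 576 ≡ 45 (mod 59)
16 ≠ 45, so verification fails.

reject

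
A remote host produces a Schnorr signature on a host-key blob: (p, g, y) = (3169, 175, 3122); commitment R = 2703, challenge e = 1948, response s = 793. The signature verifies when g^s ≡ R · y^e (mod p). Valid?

no

g^s mod p:
175^2 = 30625 ≡ 2104
175^4 ≡ 2104^2 = 4426816 ≡ 2892
175^8 ≡ 2892^2 = 8363664 ≡ 673
175^16 ≡ 673^2 = 452929 ≡ 2931
175^32 ≡ 2931^2 = 8590761 ≡ 2771
175^64 ≡ 2771^2 = 7678441 ≡ 3123
175^128 ≡ 3123^2 = 9753129 ≡ 2116
175^256 ≡ 2116^2 = 4477456 ≡ 2828
175^512 ≡ 2828^2 = 7997584 ≡ 2197
793 = 512 + 256 + 16 + 8 + 1, so 175^793 ≡ 2197·2828·2931·673·175 ≡ 538 (mod 3169)
R · y^e mod p:
3122^2 = 9746884 ≡ 2209
3122^4 ≡ 2209^2 = 4879681 ≡ 2590
3122^8 ≡ 2590^2 = 6708100 ≡ 2496
3122^16 ≡ 2496^2 = 6230016 ≡ 2931
3122^32 ≡ 2931^2 = 8590761 ≡ 2771
3122^64 ≡ 2771^2 = 7678441 ≡ 3123
3122^128 ≡ 3123^2 = 9753129 ≡ 2116
3122^256 ≡ 2116^2 = 4477456 ≡ 2828
3122^512 ≡ 2828^2 = 7997584 ≡ 2197
3122^1024 ≡ 2197^2 = 4826809 ≡ 422
1948 = 1024 + 512 + 256 + 128 + 16 + 8 + 4, so 3122^1948 ≡ 422·2197·2828·2116·2931·2496·2590 ≡ 916 (mod 3169)
2703·916 = 2475948 ≡ 959 (mod 3169)
538 ≠ 959; the check fails.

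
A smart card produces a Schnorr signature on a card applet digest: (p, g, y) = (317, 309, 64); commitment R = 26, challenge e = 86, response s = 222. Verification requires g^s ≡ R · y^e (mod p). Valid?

g^s mod p:
309^2 = 95481 ≡ 64
309^4 ≡ 64^2 = 4096 ≡ 292
309^8 ≡ 292^2 = 85264 ≡ 308
309^16 ≡ 308^2 = 94864 ≡ 81
309^32 ≡ 81^2 = 6561 ≡ 221
309^64 ≡ 221^2 = 48841 ≡ 23
309^128 ≡ 23^2 = 529 ≡ 212
222 = 128 + 64 + 16 + 8 + 4 + 2, so 309^222 ≡ 212·23·81·308·292·64 ≡ 294 (mod 317)
R · y^e mod p:
64^2 = 4096 ≡ 292
64^4 ≡ 292^2 = 85264 ≡ 308
64^8 ≡ 308^2 = 94864 ≡ 81
64^16 ≡ 81^2 = 6561 ≡ 221
64^32 ≡ 221^2 = 48841 ≡ 23
64^64 ≡ 23^2 = 529 ≡ 212
86 = 64 + 16 + 4 + 2, so 64^86 ≡ 212·221·308·292 ≡ 182 (mod 317)
26·182 = 4732 ≡ 294 (mod 317)
294 ≡ 294 (mod 317); signature holds.

yes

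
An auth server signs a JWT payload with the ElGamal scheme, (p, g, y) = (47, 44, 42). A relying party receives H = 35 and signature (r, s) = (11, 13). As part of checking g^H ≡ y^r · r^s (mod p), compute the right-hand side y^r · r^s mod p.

35

Squares mod 47: 42^1≡42, 42^2≡25, 42^4≡14, 42^8≡8
11 = 8 + 2 + 1, so 42^11 ≡ 8·25·42 ≡ 34 (mod 47)
Squares mod 47: 11^1≡11, 11^2≡27, 11^4≡24, 11^8≡12
13 = 8 + 4 + 1, so 11^13 ≡ 12·24·11 ≡ 19 (mod 47)
y^r · r^s ≡ 34·19 = 646 ≡ 35 (mod 47)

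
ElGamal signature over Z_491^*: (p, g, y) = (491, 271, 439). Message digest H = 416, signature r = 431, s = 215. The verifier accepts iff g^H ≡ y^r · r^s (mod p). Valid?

Left side g^H mod p:
Squares mod 491: 271^1≡271, 271^2≡282, 271^4≡473, 271^8≡324, 271^16≡393, 271^32≡275, 271^64≡11, 271^128≡121, 271^256≡402
416 = 256 + 128 + 32, so 271^416 ≡ 402·121·275 ≡ 237 (mod 491)
Right side y^r · r^s mod p:
Squares mod 491: 439^1≡439, 439^2≡249, 439^4≡135, 439^8≡58, 439^16≡418, 439^32≡419, 439^64≡274, 439^128≡444, 439^256≡245
431 = 256 + 128 + 32 + 8 + 4 + 2 + 1, so 439^431 ≡ 245·444·419·58·135·249·439 ≡ 193 (mod 491)
Squares mod 491: 431^1≡431, 431^2≡163, 431^4≡55, 431^8≡79, 431^16≡349, 431^32≡33, 431^64≡107, 431^128≡156
215 = 128 + 64 + 16 + 4 + 2 + 1, so 431^215 ≡ 156·107·349·55·163·431 ≡ 248 (mod 491)
193·248 = 47864 ≡ 237 (mod 491)
237 ≡ 237 (mod 491), so the signature is genuine.

yes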